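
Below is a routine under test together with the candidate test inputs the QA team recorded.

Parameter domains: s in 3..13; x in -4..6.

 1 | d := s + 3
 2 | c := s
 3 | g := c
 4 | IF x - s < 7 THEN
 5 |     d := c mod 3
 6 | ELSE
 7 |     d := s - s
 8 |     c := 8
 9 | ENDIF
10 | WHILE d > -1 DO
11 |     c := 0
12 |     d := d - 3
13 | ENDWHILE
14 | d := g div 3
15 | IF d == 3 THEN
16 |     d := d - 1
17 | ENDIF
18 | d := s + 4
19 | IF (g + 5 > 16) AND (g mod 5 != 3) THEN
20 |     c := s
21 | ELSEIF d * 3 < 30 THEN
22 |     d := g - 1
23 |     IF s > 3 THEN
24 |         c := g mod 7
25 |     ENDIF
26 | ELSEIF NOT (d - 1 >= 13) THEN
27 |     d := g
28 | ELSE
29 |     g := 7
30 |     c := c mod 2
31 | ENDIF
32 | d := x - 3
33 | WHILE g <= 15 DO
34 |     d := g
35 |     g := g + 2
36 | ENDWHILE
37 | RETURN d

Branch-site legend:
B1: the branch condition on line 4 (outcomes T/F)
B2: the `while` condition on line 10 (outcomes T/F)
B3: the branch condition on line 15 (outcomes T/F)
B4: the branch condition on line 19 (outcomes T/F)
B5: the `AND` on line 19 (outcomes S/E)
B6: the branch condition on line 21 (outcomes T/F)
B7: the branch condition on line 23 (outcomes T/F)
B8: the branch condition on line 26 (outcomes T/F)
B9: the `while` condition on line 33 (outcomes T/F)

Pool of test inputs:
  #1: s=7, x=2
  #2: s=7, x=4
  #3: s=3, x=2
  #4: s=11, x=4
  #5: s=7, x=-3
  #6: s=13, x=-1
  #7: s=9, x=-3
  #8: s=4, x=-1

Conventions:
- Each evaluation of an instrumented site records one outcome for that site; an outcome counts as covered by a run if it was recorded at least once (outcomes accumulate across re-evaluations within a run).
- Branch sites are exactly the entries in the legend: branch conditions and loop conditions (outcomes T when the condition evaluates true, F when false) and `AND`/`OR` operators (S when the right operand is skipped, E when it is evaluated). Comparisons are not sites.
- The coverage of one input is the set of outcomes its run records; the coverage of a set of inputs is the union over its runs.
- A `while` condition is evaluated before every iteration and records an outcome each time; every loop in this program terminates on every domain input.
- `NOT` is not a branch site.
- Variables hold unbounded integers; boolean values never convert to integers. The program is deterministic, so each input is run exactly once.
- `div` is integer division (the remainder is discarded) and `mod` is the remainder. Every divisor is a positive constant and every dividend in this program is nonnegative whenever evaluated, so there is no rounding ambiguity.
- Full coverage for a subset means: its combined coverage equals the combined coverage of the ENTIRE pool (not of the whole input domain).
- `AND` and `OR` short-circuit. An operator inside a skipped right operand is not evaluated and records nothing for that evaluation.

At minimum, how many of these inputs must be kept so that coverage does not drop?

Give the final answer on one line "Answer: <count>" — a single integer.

input #1, s=7, x=2: events B1->T, B2->T, B2->F, B3->F, B5->S, B4->F, B6->F, B8->T, B9->T, B9->T, B9->T, B9->T, B9->T, B9->F; outcomes B1=T, B2=T, B2=F, B3=F, B4=F, B5=S, B6=F, B8=T, B9=T, B9=F
input #2, s=7, x=4: events B1->T, B2->T, B2->F, B3->F, B5->S, B4->F, B6->F, B8->T, B9->T, B9->T, B9->T, B9->T, B9->T, B9->F; outcomes B1=T, B2=T, B2=F, B3=F, B4=F, B5=S, B6=F, B8=T, B9=T, B9=F
input #3, s=3, x=2: events B1->T, B2->T, B2->F, B3->F, B5->S, B4->F, B6->T, B7->F, B9->T, B9->T, B9->T, B9->T, B9->T, B9->T, ...; outcomes B1=T, B2=T, B2=F, B3=F, B4=F, B5=S, B6=T, B7=F, B9=T, B9=F
input #4, s=11, x=4: events B1->T, B2->T, B2->F, B3->T, B5->S, B4->F, B6->F, B8->F, B9->T, B9->T, B9->T, B9->T, B9->T, B9->F; outcomes B1=T, B2=T, B2=F, B3=T, B4=F, B5=S, B6=F, B8=F, B9=T, B9=F
input #5, s=7, x=-3: events B1->T, B2->T, B2->F, B3->F, B5->S, B4->F, B6->F, B8->T, B9->T, B9->T, B9->T, B9->T, B9->T, B9->F; outcomes B1=T, B2=T, B2=F, B3=F, B4=F, B5=S, B6=F, B8=T, B9=T, B9=F
input #6, s=13, x=-1: events B1->T, B2->T, B2->F, B3->F, B5->E, B4->F, B6->F, B8->F, B9->T, B9->T, B9->T, B9->T, B9->T, B9->F; outcomes B1=T, B2=T, B2=F, B3=F, B4=F, B5=E, B6=F, B8=F, B9=T, B9=F
input #7, s=9, x=-3: events B1->T, B2->T, B2->F, B3->T, B5->S, B4->F, B6->F, B8->T, B9->T, B9->T, B9->T, B9->T, B9->F; outcomes B1=T, B2=T, B2=F, B3=T, B4=F, B5=S, B6=F, B8=T, B9=T, B9=F
input #8, s=4, x=-1: events B1->T, B2->T, B2->F, B3->F, B5->S, B4->F, B6->T, B7->T, B9->T, B9->T, B9->T, B9->T, B9->T, B9->T, ...; outcomes B1=T, B2=T, B2=F, B3=F, B4=F, B5=S, B6=T, B7=T, B9=T, B9=F
the full pool covers 16 outcomes: B1=T, B2=T, B2=F, B3=T, B3=F, B4=F, B5=S, B5=E, B6=T, B6=F, B7=T, B7=F, B8=T, B8=F, B9=T, B9=F
size 1 is not enough: best union over all size-1 subsets is 10/16
size 2 is not enough: best union over all size-2 subsets is 13/16
size 3 is not enough: best union over all size-3 subsets is 15/16
the canonical winner is {3, 6, 7, 8}: size 4, full 16-outcome coverage, earliest index list among size-4 covers

Answer: 4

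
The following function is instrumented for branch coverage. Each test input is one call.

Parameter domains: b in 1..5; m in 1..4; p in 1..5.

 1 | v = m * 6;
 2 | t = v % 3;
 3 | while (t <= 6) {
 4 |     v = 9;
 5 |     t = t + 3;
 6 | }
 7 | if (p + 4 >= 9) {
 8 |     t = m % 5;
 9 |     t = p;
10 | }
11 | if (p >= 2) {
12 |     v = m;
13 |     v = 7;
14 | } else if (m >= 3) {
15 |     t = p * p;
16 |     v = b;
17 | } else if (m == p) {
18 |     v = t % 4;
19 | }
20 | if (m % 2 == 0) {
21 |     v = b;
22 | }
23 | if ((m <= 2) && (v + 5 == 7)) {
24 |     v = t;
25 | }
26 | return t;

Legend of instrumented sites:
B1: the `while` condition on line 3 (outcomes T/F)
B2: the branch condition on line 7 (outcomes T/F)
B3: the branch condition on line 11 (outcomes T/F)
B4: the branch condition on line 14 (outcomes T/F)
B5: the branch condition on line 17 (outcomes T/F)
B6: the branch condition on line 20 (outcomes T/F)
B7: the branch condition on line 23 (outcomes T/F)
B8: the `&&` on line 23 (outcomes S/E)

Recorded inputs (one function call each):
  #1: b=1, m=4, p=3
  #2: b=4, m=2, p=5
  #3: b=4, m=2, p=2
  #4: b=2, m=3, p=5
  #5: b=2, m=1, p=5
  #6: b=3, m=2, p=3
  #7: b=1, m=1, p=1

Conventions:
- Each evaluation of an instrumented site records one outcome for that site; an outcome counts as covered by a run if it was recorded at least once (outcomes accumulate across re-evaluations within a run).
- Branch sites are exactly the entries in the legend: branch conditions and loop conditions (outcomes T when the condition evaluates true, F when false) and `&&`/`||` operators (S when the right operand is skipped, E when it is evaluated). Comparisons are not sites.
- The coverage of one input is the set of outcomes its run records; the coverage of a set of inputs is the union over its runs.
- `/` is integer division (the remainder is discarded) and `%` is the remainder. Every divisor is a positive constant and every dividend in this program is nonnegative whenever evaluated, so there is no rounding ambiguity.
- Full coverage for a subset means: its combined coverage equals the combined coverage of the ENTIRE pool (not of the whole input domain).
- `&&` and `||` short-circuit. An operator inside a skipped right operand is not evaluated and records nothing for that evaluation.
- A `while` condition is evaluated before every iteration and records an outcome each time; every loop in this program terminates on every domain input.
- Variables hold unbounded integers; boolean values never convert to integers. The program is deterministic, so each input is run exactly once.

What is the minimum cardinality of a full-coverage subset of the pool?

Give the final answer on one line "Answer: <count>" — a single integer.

test 1 (b=1, m=4, p=3) hits B1=T, B1=F, B2=F, B3=T, B6=T, B7=F, B8=S
test 2 (b=4, m=2, p=5) hits B1=T, B1=F, B2=T, B3=T, B6=T, B7=F, B8=E
test 3 (b=4, m=2, p=2) hits B1=T, B1=F, B2=F, B3=T, B6=T, B7=F, B8=E
test 4 (b=2, m=3, p=5) hits B1=T, B1=F, B2=T, B3=T, B6=F, B7=F, B8=S
test 5 (b=2, m=1, p=5) hits B1=T, B1=F, B2=T, B3=T, B6=F, B7=F, B8=E
test 6 (b=3, m=2, p=3) hits B1=T, B1=F, B2=F, B3=T, B6=T, B7=F, B8=E
test 7 (b=1, m=1, p=1) hits B1=T, B1=F, B2=F, B3=F, B4=F, B5=T, B6=F, B7=F, B8=E
together the pool reaches 13 outcomes: B1=T, B1=F, B2=T, B2=F, B3=T, B3=F, B4=F, B5=T, B6=T, B6=F, B7=F, B8=S, B8=E
size 1 is not enough: best union over all size-1 subsets is 9/13
size 2 is not enough: best union over all size-2 subsets is 12/13
size 3: inputs {1, 2, 7} cover all 13 outcomes, and no lexicographically smaller subset of this size does

Answer: 3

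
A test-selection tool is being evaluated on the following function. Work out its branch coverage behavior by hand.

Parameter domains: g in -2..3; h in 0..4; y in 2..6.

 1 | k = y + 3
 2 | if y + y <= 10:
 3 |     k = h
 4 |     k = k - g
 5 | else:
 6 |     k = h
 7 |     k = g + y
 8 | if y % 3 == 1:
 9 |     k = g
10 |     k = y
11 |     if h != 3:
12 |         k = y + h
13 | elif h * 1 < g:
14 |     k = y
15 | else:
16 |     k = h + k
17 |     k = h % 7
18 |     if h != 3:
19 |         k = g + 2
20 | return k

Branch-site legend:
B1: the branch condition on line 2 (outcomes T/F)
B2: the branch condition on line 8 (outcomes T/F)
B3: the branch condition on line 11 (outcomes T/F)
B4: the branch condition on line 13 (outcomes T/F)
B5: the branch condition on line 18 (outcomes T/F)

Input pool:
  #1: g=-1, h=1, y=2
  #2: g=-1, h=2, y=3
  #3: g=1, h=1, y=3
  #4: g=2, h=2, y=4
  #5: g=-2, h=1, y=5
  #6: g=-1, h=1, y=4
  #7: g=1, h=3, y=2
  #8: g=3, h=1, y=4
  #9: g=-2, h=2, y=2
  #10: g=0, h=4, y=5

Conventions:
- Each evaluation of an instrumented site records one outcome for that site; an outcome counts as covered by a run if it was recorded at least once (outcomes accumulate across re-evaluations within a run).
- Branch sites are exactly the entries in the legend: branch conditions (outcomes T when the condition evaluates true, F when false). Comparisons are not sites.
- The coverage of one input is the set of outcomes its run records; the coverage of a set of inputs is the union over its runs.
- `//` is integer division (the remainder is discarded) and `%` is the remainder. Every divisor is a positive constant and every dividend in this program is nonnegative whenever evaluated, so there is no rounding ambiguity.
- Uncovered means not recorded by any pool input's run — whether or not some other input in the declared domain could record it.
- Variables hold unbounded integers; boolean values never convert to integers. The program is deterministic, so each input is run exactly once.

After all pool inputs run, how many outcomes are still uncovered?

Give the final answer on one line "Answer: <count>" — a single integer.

input #1, g=-1, h=1, y=2: outcomes B1=T, B2=F, B4=F, B5=T
input #2, g=-1, h=2, y=3: outcomes B1=T, B2=F, B4=F, B5=T
input #3, g=1, h=1, y=3: outcomes B1=T, B2=F, B4=F, B5=T
input #4, g=2, h=2, y=4: outcomes B1=T, B2=T, B3=T
input #5, g=-2, h=1, y=5: outcomes B1=T, B2=F, B4=F, B5=T
input #6, g=-1, h=1, y=4: outcomes B1=T, B2=T, B3=T
input #7, g=1, h=3, y=2: outcomes B1=T, B2=F, B4=F, B5=F
input #8, g=3, h=1, y=4: outcomes B1=T, B2=T, B3=T
input #9, g=-2, h=2, y=2: outcomes B1=T, B2=F, B4=F, B5=T
input #10, g=0, h=4, y=5: outcomes B1=T, B2=F, B4=F, B5=T
union over the pool: B1=T, B2=T, B2=F, B3=T, B4=F, B5=T, B5=F
uncovered (3 of 10): B1=F, B3=F, B4=T

Answer: 3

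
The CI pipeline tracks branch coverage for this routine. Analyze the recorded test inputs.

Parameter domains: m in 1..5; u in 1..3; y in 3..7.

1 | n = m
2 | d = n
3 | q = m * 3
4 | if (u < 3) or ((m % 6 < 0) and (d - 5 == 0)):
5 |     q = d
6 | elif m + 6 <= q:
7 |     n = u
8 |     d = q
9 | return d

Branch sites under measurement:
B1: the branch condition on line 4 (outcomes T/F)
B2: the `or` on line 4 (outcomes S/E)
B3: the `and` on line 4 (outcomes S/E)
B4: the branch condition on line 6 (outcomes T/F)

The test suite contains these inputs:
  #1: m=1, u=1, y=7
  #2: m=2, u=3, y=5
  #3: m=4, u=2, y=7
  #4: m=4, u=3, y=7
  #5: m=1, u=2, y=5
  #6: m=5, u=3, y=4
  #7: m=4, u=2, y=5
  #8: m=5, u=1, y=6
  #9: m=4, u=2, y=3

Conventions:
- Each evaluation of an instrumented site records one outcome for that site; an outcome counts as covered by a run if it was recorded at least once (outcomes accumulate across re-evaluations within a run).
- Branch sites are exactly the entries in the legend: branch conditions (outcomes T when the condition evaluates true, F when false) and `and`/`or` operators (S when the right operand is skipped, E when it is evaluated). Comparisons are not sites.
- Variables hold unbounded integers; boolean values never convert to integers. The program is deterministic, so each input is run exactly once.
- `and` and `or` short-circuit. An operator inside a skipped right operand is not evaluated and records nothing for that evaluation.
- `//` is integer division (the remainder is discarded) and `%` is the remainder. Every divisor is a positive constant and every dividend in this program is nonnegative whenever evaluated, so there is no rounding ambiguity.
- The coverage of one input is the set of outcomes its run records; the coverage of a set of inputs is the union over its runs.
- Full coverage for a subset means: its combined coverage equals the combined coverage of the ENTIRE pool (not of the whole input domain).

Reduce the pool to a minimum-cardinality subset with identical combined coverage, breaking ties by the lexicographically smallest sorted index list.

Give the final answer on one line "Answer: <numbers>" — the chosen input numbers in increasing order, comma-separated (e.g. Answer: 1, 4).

run #1 (m=1, u=1, y=7) runs B2->S, B1->T; records B1=T, B2=S
run #2 (m=2, u=3, y=5) runs B2->E, B3->S, B1->F, B4->F; records B1=F, B2=E, B3=S, B4=F
run #3 (m=4, u=2, y=7) runs B2->S, B1->T; records B1=T, B2=S
run #4 (m=4, u=3, y=7) runs B2->E, B3->S, B1->F, B4->T; records B1=F, B2=E, B3=S, B4=T
run #5 (m=1, u=2, y=5) runs B2->S, B1->T; records B1=T, B2=S
run #6 (m=5, u=3, y=4) runs B2->E, B3->S, B1->F, B4->T; records B1=F, B2=E, B3=S, B4=T
run #7 (m=4, u=2, y=5) runs B2->S, B1->T; records B1=T, B2=S
run #8 (m=5, u=1, y=6) runs B2->S, B1->T; records B1=T, B2=S
run #9 (m=4, u=2, y=3) runs B2->S, B1->T; records B1=T, B2=S
the full pool covers 7 outcomes: B1=T, B1=F, B2=S, B2=E, B3=S, B4=T, B4=F
checked all size-1 subsets: none covers 7 outcomes (max 4/7)
checked all size-2 subsets: none covers 7 outcomes (max 6/7)
the canonical winner is {1, 2, 4}: size 3, full 7-outcome coverage, earliest index list among size-3 covers

Answer: 1, 2, 4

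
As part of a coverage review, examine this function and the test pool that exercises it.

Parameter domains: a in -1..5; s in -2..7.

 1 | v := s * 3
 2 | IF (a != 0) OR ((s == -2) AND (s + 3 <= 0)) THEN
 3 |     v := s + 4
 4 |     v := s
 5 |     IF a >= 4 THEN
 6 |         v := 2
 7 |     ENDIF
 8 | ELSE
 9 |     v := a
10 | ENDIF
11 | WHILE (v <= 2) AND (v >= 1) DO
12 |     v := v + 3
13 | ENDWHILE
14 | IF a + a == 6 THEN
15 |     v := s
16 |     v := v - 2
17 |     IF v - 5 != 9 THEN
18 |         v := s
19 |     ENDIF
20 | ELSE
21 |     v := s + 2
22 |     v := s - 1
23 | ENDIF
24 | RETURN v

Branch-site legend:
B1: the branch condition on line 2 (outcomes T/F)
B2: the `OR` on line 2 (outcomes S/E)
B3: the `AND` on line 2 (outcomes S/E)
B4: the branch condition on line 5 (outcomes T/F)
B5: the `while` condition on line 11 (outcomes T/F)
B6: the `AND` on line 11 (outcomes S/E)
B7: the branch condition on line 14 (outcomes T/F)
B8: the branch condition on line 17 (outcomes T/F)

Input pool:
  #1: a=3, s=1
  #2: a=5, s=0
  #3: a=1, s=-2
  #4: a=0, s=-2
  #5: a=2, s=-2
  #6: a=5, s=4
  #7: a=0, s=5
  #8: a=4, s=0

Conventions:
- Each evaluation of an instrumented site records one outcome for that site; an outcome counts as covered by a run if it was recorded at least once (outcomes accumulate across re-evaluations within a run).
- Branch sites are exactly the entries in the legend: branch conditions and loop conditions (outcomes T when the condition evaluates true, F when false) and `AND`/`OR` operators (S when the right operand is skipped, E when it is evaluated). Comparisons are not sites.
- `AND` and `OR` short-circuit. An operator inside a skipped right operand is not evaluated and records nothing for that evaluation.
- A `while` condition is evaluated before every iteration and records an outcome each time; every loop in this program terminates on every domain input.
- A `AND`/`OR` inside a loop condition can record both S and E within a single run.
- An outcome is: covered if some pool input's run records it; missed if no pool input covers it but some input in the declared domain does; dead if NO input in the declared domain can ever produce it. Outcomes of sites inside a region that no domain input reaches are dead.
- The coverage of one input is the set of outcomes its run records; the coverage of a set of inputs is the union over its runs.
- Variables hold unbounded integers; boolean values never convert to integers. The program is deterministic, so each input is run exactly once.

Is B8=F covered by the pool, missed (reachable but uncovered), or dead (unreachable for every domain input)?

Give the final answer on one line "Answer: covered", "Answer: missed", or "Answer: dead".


no pool input records B8=F
checking all 70 inputs in the declared domain: B8=F is never recorded -> dead
Answer: dead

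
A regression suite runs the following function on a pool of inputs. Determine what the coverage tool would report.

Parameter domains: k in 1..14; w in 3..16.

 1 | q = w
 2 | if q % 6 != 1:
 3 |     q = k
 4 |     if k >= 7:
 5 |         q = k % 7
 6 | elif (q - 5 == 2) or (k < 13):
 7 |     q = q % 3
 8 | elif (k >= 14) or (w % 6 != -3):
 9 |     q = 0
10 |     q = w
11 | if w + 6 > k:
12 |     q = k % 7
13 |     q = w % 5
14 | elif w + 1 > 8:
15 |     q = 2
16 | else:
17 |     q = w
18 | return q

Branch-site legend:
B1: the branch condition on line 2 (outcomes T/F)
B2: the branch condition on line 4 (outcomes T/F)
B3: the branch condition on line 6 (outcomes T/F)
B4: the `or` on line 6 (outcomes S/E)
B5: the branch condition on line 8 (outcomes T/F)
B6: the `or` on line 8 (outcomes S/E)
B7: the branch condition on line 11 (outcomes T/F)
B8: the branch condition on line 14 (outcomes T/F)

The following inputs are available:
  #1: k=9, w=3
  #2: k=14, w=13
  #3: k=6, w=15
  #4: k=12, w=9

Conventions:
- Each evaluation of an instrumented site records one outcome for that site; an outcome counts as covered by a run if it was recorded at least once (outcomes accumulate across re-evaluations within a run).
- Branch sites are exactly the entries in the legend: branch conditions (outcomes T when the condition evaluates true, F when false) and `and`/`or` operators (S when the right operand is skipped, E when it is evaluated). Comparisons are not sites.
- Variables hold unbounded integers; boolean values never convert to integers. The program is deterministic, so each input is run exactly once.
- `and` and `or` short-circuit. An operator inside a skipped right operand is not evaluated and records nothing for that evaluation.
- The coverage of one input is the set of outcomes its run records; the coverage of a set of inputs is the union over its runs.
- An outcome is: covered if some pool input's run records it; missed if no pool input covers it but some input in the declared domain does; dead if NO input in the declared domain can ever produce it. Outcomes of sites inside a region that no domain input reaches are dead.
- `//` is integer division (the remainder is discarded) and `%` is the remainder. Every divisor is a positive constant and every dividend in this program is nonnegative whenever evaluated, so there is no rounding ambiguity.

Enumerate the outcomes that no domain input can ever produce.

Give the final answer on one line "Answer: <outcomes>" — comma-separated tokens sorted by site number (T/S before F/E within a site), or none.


sweeping the full domain (196 inputs) for each outcome:
  B5=F: never recorded by any domain input -> dead
  reachable outcomes have witnesses, e.g. B1=T (e.g. k=1, w=3), B1=F (e.g. k=1, w=7), B2=T (e.g. k=7, w=3), B2=F (e.g. k=1, w=3)
Answer: B5=F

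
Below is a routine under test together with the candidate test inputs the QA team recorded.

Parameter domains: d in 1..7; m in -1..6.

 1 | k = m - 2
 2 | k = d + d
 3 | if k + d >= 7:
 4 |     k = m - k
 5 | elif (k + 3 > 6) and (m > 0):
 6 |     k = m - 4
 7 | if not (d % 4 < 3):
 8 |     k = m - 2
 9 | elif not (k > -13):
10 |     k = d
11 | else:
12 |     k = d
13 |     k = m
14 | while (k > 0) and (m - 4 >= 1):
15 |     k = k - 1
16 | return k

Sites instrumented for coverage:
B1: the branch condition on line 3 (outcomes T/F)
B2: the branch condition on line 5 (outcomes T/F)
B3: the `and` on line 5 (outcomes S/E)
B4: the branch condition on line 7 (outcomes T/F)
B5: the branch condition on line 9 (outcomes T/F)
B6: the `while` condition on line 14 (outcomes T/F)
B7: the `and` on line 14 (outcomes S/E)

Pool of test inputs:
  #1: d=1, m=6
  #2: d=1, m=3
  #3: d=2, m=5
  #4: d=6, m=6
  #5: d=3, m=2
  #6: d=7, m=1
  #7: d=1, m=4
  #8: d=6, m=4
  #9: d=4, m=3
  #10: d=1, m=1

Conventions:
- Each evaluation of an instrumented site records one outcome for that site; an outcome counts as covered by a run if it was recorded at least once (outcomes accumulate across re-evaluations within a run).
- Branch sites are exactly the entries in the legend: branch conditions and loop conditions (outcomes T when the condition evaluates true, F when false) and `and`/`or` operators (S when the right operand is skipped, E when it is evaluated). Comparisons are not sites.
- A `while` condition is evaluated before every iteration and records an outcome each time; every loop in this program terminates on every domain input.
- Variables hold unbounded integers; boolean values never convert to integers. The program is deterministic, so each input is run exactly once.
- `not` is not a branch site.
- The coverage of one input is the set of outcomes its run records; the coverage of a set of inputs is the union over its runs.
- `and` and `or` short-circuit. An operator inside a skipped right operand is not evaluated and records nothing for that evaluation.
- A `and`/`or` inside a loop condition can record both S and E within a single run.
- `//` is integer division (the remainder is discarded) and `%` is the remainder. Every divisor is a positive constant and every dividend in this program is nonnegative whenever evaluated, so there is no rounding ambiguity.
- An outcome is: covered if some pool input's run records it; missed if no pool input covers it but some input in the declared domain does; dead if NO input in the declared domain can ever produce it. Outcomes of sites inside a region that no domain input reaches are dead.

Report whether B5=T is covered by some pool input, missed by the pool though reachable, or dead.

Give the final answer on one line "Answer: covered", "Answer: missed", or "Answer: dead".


no pool input records B5=T
but domain input (d=6, m=-1) does record it -> reachable, so missed
Answer: missed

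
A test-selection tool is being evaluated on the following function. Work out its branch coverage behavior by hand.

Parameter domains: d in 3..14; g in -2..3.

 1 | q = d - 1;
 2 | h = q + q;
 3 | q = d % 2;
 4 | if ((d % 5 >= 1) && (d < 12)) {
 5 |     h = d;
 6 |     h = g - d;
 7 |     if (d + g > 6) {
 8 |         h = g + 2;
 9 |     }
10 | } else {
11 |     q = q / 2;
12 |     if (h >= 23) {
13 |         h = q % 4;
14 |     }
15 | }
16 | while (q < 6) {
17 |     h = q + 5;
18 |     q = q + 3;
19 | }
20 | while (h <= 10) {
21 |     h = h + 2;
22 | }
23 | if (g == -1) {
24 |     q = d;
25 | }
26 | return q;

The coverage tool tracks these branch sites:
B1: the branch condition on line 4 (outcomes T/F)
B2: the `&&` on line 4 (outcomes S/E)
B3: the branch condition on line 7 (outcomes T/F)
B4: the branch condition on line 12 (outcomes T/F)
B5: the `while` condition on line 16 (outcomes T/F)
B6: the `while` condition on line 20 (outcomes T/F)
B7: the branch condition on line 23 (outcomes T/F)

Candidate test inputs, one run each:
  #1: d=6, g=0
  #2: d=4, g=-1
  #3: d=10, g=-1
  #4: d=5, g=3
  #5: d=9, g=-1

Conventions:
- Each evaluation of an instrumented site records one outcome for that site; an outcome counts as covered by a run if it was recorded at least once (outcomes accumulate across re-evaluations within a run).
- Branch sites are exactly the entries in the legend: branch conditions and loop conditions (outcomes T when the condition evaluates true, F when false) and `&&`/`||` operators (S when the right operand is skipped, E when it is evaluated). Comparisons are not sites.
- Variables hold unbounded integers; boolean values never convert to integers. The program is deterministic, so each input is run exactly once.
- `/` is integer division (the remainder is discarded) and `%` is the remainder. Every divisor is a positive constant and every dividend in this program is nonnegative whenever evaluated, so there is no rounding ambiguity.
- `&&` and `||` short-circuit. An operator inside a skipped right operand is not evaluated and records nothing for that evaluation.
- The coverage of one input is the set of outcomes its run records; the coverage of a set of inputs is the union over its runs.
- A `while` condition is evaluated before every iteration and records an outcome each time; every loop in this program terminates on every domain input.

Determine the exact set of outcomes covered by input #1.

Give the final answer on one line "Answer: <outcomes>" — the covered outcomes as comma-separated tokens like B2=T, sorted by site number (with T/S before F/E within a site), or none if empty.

Running input #1 (d=6, g=0), event by event:
  B2->E, B1->T, B3->F, B5->T, B5->T, B5->F, B6->T, B6->T, B6->F, B7->F
distinct outcomes covered: B1=T, B2=E, B3=F, B5=T, B5=F, B6=T, B6=F, B7=F

Answer: B1=T, B2=E, B3=F, B5=T, B5=F, B6=T, B6=F, B7=F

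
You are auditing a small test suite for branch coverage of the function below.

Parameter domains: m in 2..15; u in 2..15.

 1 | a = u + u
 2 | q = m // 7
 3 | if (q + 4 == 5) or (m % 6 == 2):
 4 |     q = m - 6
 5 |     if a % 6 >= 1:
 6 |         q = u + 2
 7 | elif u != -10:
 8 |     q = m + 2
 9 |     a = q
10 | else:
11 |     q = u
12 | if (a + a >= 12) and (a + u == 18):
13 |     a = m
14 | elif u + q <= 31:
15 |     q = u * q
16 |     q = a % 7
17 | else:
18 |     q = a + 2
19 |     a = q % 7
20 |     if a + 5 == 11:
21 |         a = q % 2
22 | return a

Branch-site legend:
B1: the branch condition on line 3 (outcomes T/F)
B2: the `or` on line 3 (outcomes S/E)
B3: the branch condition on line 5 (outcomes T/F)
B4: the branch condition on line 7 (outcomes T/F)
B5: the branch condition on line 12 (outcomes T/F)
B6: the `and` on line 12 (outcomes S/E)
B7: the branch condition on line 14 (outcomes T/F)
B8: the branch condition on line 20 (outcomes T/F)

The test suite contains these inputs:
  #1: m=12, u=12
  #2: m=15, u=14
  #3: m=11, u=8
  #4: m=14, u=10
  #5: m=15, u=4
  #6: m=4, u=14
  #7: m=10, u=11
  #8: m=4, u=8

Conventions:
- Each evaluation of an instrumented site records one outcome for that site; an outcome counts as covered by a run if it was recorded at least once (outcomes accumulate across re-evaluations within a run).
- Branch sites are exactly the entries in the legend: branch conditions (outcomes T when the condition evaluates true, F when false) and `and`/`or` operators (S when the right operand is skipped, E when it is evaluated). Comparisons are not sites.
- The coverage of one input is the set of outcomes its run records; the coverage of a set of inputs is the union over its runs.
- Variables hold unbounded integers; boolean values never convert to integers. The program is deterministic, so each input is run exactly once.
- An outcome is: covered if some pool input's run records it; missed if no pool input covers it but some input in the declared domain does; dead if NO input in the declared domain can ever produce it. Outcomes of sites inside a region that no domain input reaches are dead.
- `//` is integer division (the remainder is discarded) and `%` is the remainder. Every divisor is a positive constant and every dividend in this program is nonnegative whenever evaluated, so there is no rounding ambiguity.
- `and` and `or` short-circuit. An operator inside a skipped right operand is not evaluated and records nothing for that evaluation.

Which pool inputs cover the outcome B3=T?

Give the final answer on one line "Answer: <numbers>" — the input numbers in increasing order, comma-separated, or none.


input #1 (m=12, u=12): never hits B3=T
input #2 (m=15, u=14): never hits B3=T
input #3 (m=11, u=8): hits B3=T
input #4 (m=14, u=10): hits B3=T
input #5 (m=15, u=4): never hits B3=T
input #6 (m=4, u=14): never hits B3=T
input #7 (m=10, u=11): hits B3=T
input #8 (m=4, u=8): never hits B3=T
Answer: 3, 4, 7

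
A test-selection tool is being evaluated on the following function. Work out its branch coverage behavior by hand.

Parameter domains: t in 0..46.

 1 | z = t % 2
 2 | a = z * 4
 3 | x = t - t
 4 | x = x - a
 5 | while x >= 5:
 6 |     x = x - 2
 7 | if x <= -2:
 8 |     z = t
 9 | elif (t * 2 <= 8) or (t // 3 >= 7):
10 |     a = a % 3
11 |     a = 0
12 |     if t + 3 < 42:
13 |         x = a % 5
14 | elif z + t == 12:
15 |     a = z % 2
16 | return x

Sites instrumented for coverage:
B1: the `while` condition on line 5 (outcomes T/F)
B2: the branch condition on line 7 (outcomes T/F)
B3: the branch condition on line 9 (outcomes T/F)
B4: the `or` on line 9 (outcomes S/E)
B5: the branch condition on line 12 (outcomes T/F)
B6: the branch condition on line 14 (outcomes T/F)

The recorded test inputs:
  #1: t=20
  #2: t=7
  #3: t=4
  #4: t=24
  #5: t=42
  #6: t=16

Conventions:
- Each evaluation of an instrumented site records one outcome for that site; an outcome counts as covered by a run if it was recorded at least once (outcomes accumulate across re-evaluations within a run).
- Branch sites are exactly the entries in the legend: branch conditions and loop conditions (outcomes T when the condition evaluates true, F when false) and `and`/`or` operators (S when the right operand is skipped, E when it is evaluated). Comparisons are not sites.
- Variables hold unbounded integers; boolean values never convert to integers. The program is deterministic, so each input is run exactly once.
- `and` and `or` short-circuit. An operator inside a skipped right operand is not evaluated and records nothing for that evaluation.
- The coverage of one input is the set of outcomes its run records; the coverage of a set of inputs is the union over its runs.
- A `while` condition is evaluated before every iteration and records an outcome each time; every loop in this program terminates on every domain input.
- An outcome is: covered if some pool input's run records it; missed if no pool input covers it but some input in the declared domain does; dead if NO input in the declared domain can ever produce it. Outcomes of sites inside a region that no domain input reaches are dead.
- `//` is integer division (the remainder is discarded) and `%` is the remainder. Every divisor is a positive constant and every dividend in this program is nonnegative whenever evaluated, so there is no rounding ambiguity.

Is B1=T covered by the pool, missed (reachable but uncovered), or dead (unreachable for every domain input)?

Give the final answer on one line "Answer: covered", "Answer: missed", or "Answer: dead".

no pool input records B1=T
checking all 47 inputs in the declared domain: B1=T is never recorded -> dead

Answer: dead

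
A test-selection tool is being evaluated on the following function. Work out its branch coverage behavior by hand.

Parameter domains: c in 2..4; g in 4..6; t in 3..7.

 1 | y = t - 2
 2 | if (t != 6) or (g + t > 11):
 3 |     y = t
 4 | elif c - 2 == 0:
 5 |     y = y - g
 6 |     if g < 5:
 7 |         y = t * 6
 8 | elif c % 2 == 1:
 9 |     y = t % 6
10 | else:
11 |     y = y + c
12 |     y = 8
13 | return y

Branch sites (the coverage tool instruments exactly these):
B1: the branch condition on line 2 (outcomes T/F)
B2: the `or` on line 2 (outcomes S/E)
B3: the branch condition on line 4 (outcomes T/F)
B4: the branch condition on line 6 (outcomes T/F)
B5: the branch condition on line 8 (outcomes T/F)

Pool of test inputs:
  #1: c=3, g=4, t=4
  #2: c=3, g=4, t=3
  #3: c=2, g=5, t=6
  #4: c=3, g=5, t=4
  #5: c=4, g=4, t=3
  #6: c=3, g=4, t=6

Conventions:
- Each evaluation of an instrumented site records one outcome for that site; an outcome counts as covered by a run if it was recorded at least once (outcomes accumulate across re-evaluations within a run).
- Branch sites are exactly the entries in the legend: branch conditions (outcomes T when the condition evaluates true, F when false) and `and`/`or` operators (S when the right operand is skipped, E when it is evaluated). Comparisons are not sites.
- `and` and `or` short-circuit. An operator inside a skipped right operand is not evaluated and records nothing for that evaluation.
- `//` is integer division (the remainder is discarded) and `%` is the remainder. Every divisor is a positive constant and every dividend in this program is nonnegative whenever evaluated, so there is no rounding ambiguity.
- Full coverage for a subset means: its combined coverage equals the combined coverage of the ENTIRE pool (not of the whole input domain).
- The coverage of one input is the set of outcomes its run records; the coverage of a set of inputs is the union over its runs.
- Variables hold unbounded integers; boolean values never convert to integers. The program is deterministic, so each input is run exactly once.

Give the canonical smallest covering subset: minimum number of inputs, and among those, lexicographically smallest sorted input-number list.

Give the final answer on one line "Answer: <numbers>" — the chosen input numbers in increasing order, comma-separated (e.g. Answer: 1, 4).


input #1 (c=3, g=4, t=4): events B2->S, B1->T; covers B1=T, B2=S
input #2 (c=3, g=4, t=3): events B2->S, B1->T; covers B1=T, B2=S
input #3 (c=2, g=5, t=6): events B2->E, B1->F, B3->T, B4->F; covers B1=F, B2=E, B3=T, B4=F
input #4 (c=3, g=5, t=4): events B2->S, B1->T; covers B1=T, B2=S
input #5 (c=4, g=4, t=3): events B2->S, B1->T; covers B1=T, B2=S
input #6 (c=3, g=4, t=6): events B2->E, B1->F, B3->F, B5->T; covers B1=F, B2=E, B3=F, B5=T
together the pool reaches 8 outcomes: B1=T, B1=F, B2=S, B2=E, B3=T, B3=F, B4=F, B5=T
size 1 is not enough: best union over all size-1 subsets is 4/8
size 2 is not enough: best union over all size-2 subsets is 6/8
the canonical winner is {1, 3, 6}: size 3, full 8-outcome coverage, earliest index list among size-3 covers
Answer: 1, 3, 6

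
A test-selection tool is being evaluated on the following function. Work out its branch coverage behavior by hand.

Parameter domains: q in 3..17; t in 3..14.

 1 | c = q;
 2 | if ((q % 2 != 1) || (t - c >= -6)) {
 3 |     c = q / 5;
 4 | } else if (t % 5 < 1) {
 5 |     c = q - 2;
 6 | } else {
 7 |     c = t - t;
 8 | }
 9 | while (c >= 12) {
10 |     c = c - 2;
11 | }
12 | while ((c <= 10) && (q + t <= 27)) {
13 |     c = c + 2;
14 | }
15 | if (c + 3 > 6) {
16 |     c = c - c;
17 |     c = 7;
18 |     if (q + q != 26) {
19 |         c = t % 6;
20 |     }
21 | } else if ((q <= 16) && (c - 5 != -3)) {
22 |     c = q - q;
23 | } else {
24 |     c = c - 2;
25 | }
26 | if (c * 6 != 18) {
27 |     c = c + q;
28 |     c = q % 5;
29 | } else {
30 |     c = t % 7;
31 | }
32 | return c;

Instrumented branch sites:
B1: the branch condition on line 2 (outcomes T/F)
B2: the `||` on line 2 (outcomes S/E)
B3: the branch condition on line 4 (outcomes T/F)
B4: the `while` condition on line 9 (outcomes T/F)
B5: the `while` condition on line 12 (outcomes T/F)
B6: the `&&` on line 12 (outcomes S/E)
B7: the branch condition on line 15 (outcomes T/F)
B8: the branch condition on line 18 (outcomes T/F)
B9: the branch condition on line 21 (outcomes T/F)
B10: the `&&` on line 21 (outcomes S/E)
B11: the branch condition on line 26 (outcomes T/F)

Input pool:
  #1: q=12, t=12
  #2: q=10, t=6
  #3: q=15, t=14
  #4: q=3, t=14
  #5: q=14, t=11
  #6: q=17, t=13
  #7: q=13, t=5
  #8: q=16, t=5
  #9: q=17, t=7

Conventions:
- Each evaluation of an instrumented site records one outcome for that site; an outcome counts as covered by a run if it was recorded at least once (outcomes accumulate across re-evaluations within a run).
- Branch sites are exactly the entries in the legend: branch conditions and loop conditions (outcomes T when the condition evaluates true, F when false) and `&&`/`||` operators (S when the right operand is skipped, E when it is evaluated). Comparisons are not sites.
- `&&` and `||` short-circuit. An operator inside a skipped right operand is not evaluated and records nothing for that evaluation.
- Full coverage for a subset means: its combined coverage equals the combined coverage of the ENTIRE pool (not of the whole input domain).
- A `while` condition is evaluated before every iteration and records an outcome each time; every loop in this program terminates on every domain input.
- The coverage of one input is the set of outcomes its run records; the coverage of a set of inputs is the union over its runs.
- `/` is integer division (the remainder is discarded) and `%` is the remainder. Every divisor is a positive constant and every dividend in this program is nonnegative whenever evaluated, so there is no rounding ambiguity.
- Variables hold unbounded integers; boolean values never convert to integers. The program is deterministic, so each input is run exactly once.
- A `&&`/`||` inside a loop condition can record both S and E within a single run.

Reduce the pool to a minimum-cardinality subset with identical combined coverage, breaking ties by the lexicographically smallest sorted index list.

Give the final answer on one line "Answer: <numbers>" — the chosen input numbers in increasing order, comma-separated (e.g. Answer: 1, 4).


run #1 (q=12, t=12) runs B2->S, B1->T, B4->F, B6->E, B5->T, B6->E, B5->T, B6->E, B5->T, B6->E, B5->T, B6->E, B5->T, B6->S, ...; records B1=T, B2=S, B4=F, B5=T, B5=F, B6=S, B6=E, B7=T, B8=T, B11=T
run #2 (q=10, t=6) runs B2->S, B1->T, B4->F, B6->E, B5->T, B6->E, B5->T, B6->E, B5->T, B6->E, B5->T, B6->E, B5->T, B6->S, ...; records B1=T, B2=S, B4=F, B5=T, B5=F, B6=S, B6=E, B7=T, B8=T, B11=T
run #3 (q=15, t=14) runs B2->E, B1->T, B4->F, B6->E, B5->F, B7->F, B10->E, B9->T, B11->T; records B1=T, B2=E, B4=F, B5=F, B6=E, B7=F, B9=T, B10=E, B11=T
run #4 (q=3, t=14) runs B2->E, B1->T, B4->F, B6->E, B5->T, B6->E, B5->T, B6->E, B5->T, B6->E, B5->T, B6->E, B5->T, B6->E, ...; records B1=T, B2=E, B4=F, B5=T, B5=F, B6=S, B6=E, B7=T, B8=T, B11=T
run #5 (q=14, t=11) runs B2->S, B1->T, B4->F, B6->E, B5->T, B6->E, B5->T, B6->E, B5->T, B6->E, B5->T, B6->E, B5->T, B6->S, ...; records B1=T, B2=S, B4=F, B5=T, B5=F, B6=S, B6=E, B7=T, B8=T, B11=T
run #6 (q=17, t=13) runs B2->E, B1->T, B4->F, B6->E, B5->F, B7->F, B10->S, B9->F, B11->T; records B1=T, B2=E, B4=F, B5=F, B6=E, B7=F, B9=F, B10=S, B11=T
run #7 (q=13, t=5) runs B2->E, B1->F, B3->T, B4->F, B6->S, B5->F, B7->T, B8->F, B11->T; records B1=F, B2=E, B3=T, B4=F, B5=F, B6=S, B7=T, B8=F, B11=T
run #8 (q=16, t=5) runs B2->S, B1->T, B4->F, B6->E, B5->T, B6->E, B5->T, B6->E, B5->T, B6->E, B5->T, B6->S, B5->F, B7->T, ...; records B1=T, B2=S, B4=F, B5=T, B5=F, B6=S, B6=E, B7=T, B8=T, B11=T
run #9 (q=17, t=7) runs B2->E, B1->F, B3->F, B4->F, B6->E, B5->T, B6->E, B5->T, B6->E, B5->T, B6->E, B5->T, B6->E, B5->T, ...; records B1=F, B2=E, B3=F, B4=F, B5=T, B5=F, B6=S, B6=E, B7=T, B8=T, B11=T
union over all inputs: B1=T, B1=F, B2=S, B2=E, B3=T, B3=F, B4=F, B5=T, B5=F, B6=S, B6=E, B7=T, B7=F, B8=T, B8=F, B9=T, B9=F, B10=S, B10=E, B11=T (20 outcomes)
checked all size-1 subsets: none covers 20 outcomes (max 11/20)
checked all size-2 subsets: none covers 20 outcomes (max 15/20)
checked all size-3 subsets: none covers 20 outcomes (max 17/20)
checked all size-4 subsets: none covers 20 outcomes (max 19/20)
at size 5, {1, 3, 6, 7, 9} reaches all 20 outcomes; every lexicographically earlier size-5 subset fails
Answer: 1, 3, 6, 7, 9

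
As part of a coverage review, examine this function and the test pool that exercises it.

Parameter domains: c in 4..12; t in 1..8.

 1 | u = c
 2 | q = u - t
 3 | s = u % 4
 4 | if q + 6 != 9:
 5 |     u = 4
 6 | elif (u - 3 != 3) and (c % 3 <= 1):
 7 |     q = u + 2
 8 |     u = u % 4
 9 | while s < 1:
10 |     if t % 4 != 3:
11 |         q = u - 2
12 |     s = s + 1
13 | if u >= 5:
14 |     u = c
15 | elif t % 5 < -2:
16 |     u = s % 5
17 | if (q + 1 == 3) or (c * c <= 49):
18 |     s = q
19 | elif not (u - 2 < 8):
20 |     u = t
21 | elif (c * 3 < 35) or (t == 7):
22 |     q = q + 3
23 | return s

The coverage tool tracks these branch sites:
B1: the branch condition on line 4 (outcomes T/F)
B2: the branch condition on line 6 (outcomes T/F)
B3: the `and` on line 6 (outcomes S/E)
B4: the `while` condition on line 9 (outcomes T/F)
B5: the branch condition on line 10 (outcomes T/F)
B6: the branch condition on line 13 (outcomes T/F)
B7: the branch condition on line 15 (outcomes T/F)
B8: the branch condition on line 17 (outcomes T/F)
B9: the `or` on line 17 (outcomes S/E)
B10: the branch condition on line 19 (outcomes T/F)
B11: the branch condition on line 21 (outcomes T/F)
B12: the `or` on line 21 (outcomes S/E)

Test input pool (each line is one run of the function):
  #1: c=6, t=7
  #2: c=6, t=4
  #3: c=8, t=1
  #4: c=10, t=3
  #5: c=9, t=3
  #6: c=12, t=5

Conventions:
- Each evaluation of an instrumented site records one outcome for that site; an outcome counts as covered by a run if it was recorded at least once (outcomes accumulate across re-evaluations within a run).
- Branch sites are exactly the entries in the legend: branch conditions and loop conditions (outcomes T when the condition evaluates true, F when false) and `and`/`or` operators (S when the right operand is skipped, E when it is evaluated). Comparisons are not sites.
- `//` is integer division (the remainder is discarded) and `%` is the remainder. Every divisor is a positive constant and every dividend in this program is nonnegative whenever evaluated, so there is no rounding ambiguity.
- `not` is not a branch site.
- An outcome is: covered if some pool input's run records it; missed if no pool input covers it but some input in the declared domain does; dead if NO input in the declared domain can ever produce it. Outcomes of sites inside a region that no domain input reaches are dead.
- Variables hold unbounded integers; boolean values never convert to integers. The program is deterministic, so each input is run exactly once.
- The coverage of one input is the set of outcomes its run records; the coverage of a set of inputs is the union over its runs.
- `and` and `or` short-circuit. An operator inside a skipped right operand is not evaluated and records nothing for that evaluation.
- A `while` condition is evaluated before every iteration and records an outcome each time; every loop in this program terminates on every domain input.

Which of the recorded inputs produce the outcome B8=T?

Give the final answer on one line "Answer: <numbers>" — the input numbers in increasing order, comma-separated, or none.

input #1 (c=6, t=7): covers B8=T
input #2 (c=6, t=4): covers B8=T
input #3 (c=8, t=1): covers B8=T
input #4 (c=10, t=3): misses B8=T
input #5 (c=9, t=3): misses B8=T
input #6 (c=12, t=5): covers B8=T

Answer: 1, 2, 3, 6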